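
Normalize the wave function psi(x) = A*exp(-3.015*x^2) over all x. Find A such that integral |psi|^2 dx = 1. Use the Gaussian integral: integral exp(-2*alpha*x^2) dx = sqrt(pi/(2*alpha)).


integral |psi|^2 dx = A^2 * sqrt(pi/(2*alpha)) = 1
A^2 = sqrt(2*alpha/pi)
= sqrt(2 * 3.015 / pi)
= 1.385427
A = sqrt(1.385427)
= 1.177

1.177


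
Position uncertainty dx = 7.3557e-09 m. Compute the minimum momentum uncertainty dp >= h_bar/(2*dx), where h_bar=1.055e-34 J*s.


dp = h_bar / (2 * dx)
= 1.055e-34 / (2 * 7.3557e-09)
= 1.055e-34 / 1.4711e-08
= 7.1713e-27 kg*m/s

7.1713e-27


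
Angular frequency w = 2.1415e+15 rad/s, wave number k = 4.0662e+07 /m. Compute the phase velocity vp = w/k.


vp = w / k
= 2.1415e+15 / 4.0662e+07
= 5.2666e+07 m/s

5.2666e+07


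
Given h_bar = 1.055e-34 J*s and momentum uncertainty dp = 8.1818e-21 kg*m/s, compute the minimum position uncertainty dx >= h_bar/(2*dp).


dx = h_bar / (2 * dp)
= 1.055e-34 / (2 * 8.1818e-21)
= 1.055e-34 / 1.6364e-20
= 6.4472e-15 m

6.4472e-15


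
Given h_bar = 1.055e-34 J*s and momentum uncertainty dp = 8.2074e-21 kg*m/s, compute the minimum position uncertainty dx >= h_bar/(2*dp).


dx = h_bar / (2 * dp)
= 1.055e-34 / (2 * 8.2074e-21)
= 1.055e-34 / 1.6415e-20
= 6.4271e-15 m

6.4271e-15


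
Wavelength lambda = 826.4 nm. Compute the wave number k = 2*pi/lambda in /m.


k = 2 * pi / lambda
= 6.2832 / (826.4e-9)
= 6.2832 / 8.2640e-07
= 7.6031e+06 /m

7.6031e+06


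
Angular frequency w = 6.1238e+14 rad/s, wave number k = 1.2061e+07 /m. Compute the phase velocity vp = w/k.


vp = w / k
= 6.1238e+14 / 1.2061e+07
= 5.0774e+07 m/s

5.0774e+07


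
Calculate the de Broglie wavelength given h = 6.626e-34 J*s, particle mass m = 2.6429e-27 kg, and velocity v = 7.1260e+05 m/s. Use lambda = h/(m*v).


lambda = h / (m * v)
= 6.626e-34 / (2.6429e-27 * 7.1260e+05)
= 6.626e-34 / 1.8833e-21
= 3.5182e-13 m

3.5182e-13


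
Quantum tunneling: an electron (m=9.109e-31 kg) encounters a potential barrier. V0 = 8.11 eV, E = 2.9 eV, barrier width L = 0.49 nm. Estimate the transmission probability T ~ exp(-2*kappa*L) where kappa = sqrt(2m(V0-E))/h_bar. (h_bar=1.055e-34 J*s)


V0 - E = 5.21 eV = 8.3464e-19 J
kappa = sqrt(2 * m * (V0-E)) / h_bar
= sqrt(2 * 9.109e-31 * 8.3464e-19) / 1.055e-34
= 1.1688e+10 /m
2*kappa*L = 2 * 1.1688e+10 * 0.49e-9
= 11.4544
T = exp(-11.4544) = 1.060223e-05

1.060223e-05


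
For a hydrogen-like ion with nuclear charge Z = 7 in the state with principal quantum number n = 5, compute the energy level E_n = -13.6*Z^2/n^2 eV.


E_n = -13.6 * Z^2 / n^2
= -13.6 * 7^2 / 5^2
= -13.6 * 49 / 25
= -26.656 eV

-26.656


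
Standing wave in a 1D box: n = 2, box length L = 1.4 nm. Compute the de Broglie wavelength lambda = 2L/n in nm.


lambda = 2L / n
= 2 * 1.4 / 2
= 2.8 / 2
= 1.4 nm

1.4


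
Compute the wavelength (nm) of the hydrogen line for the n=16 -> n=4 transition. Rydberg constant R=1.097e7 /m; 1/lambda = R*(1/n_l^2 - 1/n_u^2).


1/lambda = R * (1/n_l^2 - 1/n_u^2)
= 1.097e7 * (1/4^2 - 1/16^2)
= 1.097e7 * (0.0625 - 0.003906)
= 1.097e7 * 0.058594
= 6.4277e+05 /m
lambda = 1 / 6.4277e+05 = 1555.7581 nm

1555.7581


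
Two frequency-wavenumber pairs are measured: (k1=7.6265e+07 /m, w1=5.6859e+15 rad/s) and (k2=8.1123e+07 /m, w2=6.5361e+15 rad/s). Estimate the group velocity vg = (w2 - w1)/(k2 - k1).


vg = (w2 - w1) / (k2 - k1)
= (6.5361e+15 - 5.6859e+15) / (8.1123e+07 - 7.6265e+07)
= 8.5020e+14 / 4.8580e+06
= 1.7501e+08 m/s

1.7501e+08


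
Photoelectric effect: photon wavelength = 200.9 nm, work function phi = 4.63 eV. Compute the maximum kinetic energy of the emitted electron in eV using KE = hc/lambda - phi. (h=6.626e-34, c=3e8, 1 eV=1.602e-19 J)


E_photon = hc / lambda
= (6.626e-34)(3e8) / (200.9e-9)
= 9.8945e-19 J
= 6.1763 eV
KE = E_photon - phi
= 6.1763 - 4.63
= 1.5463 eV

1.5463


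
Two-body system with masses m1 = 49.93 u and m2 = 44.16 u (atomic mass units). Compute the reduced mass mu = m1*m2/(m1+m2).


mu = m1 * m2 / (m1 + m2)
= 49.93 * 44.16 / (49.93 + 44.16)
= 2204.9088 / 94.09
= 23.434 u

23.434


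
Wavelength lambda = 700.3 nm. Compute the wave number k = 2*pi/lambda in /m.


k = 2 * pi / lambda
= 6.2832 / (700.3e-9)
= 6.2832 / 7.0030e-07
= 8.9721e+06 /m

8.9721e+06


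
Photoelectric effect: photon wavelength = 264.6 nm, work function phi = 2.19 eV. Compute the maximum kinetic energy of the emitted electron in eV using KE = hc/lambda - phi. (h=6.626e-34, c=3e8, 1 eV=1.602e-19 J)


E_photon = hc / lambda
= (6.626e-34)(3e8) / (264.6e-9)
= 7.5125e-19 J
= 4.6894 eV
KE = E_photon - phi
= 4.6894 - 2.19
= 2.4994 eV

2.4994


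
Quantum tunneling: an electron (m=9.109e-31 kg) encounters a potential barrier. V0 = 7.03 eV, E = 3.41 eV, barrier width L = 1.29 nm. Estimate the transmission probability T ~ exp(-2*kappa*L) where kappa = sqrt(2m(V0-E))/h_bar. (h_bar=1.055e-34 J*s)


V0 - E = 3.62 eV = 5.7992e-19 J
kappa = sqrt(2 * m * (V0-E)) / h_bar
= sqrt(2 * 9.109e-31 * 5.7992e-19) / 1.055e-34
= 9.7428e+09 /m
2*kappa*L = 2 * 9.7428e+09 * 1.29e-9
= 25.1364
T = exp(-25.1364) = 1.211710e-11

1.211710e-11


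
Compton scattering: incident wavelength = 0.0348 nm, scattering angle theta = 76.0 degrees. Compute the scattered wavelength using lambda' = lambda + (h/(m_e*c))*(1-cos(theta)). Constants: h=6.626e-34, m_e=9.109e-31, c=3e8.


Compton wavelength: h/(m_e*c) = 2.4247e-12 m
d_lambda = 2.4247e-12 * (1 - cos(76.0 deg))
= 2.4247e-12 * 0.758078
= 1.8381e-12 m = 0.001838 nm
lambda' = 0.0348 + 0.001838
= 0.036638 nm

0.036638


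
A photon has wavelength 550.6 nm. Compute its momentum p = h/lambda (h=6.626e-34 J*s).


p = h / lambda
= 6.626e-34 / (550.6e-9)
= 6.626e-34 / 5.5060e-07
= 1.2034e-27 kg*m/s

1.2034e-27


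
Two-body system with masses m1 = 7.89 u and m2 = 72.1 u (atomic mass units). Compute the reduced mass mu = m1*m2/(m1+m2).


mu = m1 * m2 / (m1 + m2)
= 7.89 * 72.1 / (7.89 + 72.1)
= 568.869 / 79.99
= 7.1118 u

7.1118


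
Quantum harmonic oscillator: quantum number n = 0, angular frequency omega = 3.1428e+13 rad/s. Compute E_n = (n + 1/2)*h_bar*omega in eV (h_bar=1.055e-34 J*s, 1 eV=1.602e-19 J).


E = (n + 1/2) * h_bar * omega
= (0 + 0.5) * 1.055e-34 * 3.1428e+13
= 0.5 * 3.3157e-21
= 1.6578e-21 J
= 0.0103 eV

0.0103


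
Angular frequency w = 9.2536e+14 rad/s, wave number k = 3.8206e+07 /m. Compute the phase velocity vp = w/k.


vp = w / k
= 9.2536e+14 / 3.8206e+07
= 2.4220e+07 m/s

2.4220e+07


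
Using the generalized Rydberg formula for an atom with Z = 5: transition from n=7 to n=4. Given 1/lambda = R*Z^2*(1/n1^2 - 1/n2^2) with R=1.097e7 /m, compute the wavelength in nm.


1/lambda = R * Z^2 * (1/n1^2 - 1/n2^2)
= 1.097e7 * 5^2 * (1/4^2 - 1/7^2)
= 1.097e7 * 25 * (0.0625 - 0.020408)
= 1.1544e+07 /m
lambda = 1 / 1.1544e+07
= 86.6274 nm

86.6274


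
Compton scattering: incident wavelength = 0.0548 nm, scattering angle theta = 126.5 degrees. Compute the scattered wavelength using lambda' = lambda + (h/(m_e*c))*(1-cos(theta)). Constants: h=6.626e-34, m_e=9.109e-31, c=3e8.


Compton wavelength: h/(m_e*c) = 2.4247e-12 m
d_lambda = 2.4247e-12 * (1 - cos(126.5 deg))
= 2.4247e-12 * 1.594823
= 3.8670e-12 m = 0.003867 nm
lambda' = 0.0548 + 0.003867
= 0.058667 nm

0.058667


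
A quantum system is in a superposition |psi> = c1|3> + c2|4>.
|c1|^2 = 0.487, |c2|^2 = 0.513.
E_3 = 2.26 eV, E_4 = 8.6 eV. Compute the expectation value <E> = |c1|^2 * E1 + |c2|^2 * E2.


<E> = |c1|^2 * E1 + |c2|^2 * E2
= 0.487 * 2.26 + 0.513 * 8.6
= 1.1006 + 4.4118
= 5.5124 eV

5.5124


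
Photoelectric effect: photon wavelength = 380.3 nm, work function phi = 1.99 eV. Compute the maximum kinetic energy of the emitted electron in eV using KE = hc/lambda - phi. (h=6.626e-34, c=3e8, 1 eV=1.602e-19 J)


E_photon = hc / lambda
= (6.626e-34)(3e8) / (380.3e-9)
= 5.2269e-19 J
= 3.2628 eV
KE = E_photon - phi
= 3.2628 - 1.99
= 1.2728 eV

1.2728


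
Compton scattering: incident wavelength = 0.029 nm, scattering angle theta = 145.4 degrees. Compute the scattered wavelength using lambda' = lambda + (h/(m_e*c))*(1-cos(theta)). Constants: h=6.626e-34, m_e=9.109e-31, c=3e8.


Compton wavelength: h/(m_e*c) = 2.4247e-12 m
d_lambda = 2.4247e-12 * (1 - cos(145.4 deg))
= 2.4247e-12 * 1.823136
= 4.4206e-12 m = 0.004421 nm
lambda' = 0.029 + 0.004421
= 0.033421 nm

0.033421


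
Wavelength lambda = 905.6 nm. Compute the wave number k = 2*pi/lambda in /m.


k = 2 * pi / lambda
= 6.2832 / (905.6e-9)
= 6.2832 / 9.0560e-07
= 6.9381e+06 /m

6.9381e+06


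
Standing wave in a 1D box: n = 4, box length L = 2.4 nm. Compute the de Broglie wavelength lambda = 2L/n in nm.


lambda = 2L / n
= 2 * 2.4 / 4
= 4.8 / 4
= 1.2 nm

1.2


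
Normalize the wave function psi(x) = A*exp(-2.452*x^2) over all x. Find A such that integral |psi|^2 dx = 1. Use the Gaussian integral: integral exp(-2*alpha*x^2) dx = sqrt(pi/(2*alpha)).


integral |psi|^2 dx = A^2 * sqrt(pi/(2*alpha)) = 1
A^2 = sqrt(2*alpha/pi)
= sqrt(2 * 2.452 / pi)
= 1.249397
A = sqrt(1.249397)
= 1.1178

1.1178


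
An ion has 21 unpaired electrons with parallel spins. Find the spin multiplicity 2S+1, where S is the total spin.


Total spin S = N * (1/2) = 21 * 0.5 = 10.5
Spin multiplicity = 2S + 1
= 2 * 10.5 + 1
= 22

22


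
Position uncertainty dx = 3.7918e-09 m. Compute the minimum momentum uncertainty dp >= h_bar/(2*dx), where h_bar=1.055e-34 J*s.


dp = h_bar / (2 * dx)
= 1.055e-34 / (2 * 3.7918e-09)
= 1.055e-34 / 7.5836e-09
= 1.3912e-26 kg*m/s

1.3912e-26


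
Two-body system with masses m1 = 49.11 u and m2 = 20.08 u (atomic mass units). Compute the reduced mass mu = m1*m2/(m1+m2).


mu = m1 * m2 / (m1 + m2)
= 49.11 * 20.08 / (49.11 + 20.08)
= 986.1288 / 69.19
= 14.2525 u

14.2525


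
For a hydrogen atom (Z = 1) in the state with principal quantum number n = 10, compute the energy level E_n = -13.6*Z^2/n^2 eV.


E_n = -13.6 * Z^2 / n^2
= -13.6 * 1^2 / 10^2
= -13.6 * 1 / 100
= -0.136 eV

-0.136


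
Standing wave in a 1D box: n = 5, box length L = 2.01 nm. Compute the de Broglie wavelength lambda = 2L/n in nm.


lambda = 2L / n
= 2 * 2.01 / 5
= 4.02 / 5
= 0.804 nm

0.804


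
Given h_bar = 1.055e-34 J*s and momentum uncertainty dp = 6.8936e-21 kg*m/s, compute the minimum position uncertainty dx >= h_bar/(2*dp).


dx = h_bar / (2 * dp)
= 1.055e-34 / (2 * 6.8936e-21)
= 1.055e-34 / 1.3787e-20
= 7.6520e-15 m

7.6520e-15


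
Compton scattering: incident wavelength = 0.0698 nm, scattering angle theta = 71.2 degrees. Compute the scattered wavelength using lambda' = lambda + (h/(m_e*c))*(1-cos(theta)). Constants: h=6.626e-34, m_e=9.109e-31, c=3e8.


Compton wavelength: h/(m_e*c) = 2.4247e-12 m
d_lambda = 2.4247e-12 * (1 - cos(71.2 deg))
= 2.4247e-12 * 0.677734
= 1.6433e-12 m = 0.001643 nm
lambda' = 0.0698 + 0.001643
= 0.071443 nm

0.071443


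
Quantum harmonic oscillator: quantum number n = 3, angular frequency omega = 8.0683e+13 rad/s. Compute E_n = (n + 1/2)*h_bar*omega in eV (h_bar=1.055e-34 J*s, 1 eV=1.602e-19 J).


E = (n + 1/2) * h_bar * omega
= (3 + 0.5) * 1.055e-34 * 8.0683e+13
= 3.5 * 8.5121e-21
= 2.9792e-20 J
= 0.186 eV

0.186


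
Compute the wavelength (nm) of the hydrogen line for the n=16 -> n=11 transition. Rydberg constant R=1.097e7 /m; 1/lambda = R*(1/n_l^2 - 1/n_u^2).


1/lambda = R * (1/n_l^2 - 1/n_u^2)
= 1.097e7 * (1/11^2 - 1/16^2)
= 1.097e7 * (0.008264 - 0.003906)
= 1.097e7 * 0.004358
= 4.7810e+04 /m
lambda = 1 / 4.7810e+04 = 20916.3037 nm

20916.3037


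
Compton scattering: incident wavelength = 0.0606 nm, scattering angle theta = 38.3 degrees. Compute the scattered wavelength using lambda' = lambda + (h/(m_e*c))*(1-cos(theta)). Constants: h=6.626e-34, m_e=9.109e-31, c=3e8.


Compton wavelength: h/(m_e*c) = 2.4247e-12 m
d_lambda = 2.4247e-12 * (1 - cos(38.3 deg))
= 2.4247e-12 * 0.215224
= 5.2185e-13 m = 0.000522 nm
lambda' = 0.0606 + 0.000522
= 0.061122 nm

0.061122


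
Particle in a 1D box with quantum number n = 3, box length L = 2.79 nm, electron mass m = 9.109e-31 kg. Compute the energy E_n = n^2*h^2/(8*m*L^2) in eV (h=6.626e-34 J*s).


E = n^2 * h^2 / (8 * m * L^2)
= 3^2 * (6.626e-34)^2 / (8 * 9.109e-31 * (2.79e-9)^2)
= 9 * 4.3904e-67 / (8 * 9.109e-31 * 7.7841e-18)
= 6.9659e-20 J
= 0.4348 eV

0.4348


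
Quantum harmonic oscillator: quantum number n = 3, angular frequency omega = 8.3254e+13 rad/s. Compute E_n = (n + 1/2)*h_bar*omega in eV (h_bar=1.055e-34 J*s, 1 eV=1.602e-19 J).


E = (n + 1/2) * h_bar * omega
= (3 + 0.5) * 1.055e-34 * 8.3254e+13
= 3.5 * 8.7833e-21
= 3.0742e-20 J
= 0.1919 eV

0.1919


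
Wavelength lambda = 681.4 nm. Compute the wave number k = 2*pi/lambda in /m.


k = 2 * pi / lambda
= 6.2832 / (681.4e-9)
= 6.2832 / 6.8140e-07
= 9.2210e+06 /m

9.2210e+06


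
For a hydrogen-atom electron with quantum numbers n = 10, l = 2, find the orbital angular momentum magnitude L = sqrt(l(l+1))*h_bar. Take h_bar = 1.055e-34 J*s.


L = sqrt(l*(l+1)) * h_bar
= sqrt(2 * 3) * 1.055e-34
= sqrt(6) * 1.055e-34
= 2.4495 * 1.055e-34
= 2.5842e-34 J*s

2.5842e-34


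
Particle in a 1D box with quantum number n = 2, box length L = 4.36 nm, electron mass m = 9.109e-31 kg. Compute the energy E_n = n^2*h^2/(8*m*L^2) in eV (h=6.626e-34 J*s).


E = n^2 * h^2 / (8 * m * L^2)
= 2^2 * (6.626e-34)^2 / (8 * 9.109e-31 * (4.36e-9)^2)
= 4 * 4.3904e-67 / (8 * 9.109e-31 * 1.9010e-17)
= 1.2677e-20 J
= 0.0791 eV

0.0791


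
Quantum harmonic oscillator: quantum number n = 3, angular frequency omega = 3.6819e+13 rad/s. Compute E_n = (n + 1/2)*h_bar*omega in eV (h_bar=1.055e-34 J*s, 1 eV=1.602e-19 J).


E = (n + 1/2) * h_bar * omega
= (3 + 0.5) * 1.055e-34 * 3.6819e+13
= 3.5 * 3.8844e-21
= 1.3595e-20 J
= 0.0849 eV

0.0849


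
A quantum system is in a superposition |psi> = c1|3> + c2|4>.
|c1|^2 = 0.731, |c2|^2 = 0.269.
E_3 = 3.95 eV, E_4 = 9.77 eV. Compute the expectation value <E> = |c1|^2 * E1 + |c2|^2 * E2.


<E> = |c1|^2 * E1 + |c2|^2 * E2
= 0.731 * 3.95 + 0.269 * 9.77
= 2.8874 + 2.6281
= 5.5156 eV

5.5156


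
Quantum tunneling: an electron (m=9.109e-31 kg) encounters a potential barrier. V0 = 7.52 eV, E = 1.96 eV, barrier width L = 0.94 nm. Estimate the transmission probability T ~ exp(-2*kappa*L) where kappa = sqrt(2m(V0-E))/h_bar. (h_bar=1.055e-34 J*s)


V0 - E = 5.56 eV = 8.9071e-19 J
kappa = sqrt(2 * m * (V0-E)) / h_bar
= sqrt(2 * 9.109e-31 * 8.9071e-19) / 1.055e-34
= 1.2074e+10 /m
2*kappa*L = 2 * 1.2074e+10 * 0.94e-9
= 22.6999
T = exp(-22.6999) = 1.385315e-10

1.385315e-10


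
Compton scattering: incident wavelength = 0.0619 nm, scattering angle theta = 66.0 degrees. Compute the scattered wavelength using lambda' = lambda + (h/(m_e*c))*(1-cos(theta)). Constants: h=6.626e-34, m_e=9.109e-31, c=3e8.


Compton wavelength: h/(m_e*c) = 2.4247e-12 m
d_lambda = 2.4247e-12 * (1 - cos(66.0 deg))
= 2.4247e-12 * 0.593263
= 1.4385e-12 m = 0.001438 nm
lambda' = 0.0619 + 0.001438
= 0.063338 nm

0.063338


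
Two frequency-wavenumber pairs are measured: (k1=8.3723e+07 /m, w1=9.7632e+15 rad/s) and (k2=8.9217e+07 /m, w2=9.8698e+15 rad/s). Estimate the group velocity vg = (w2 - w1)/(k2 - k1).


vg = (w2 - w1) / (k2 - k1)
= (9.8698e+15 - 9.7632e+15) / (8.9217e+07 - 8.3723e+07)
= 1.0660e+14 / 5.4940e+06
= 1.9403e+07 m/s

1.9403e+07


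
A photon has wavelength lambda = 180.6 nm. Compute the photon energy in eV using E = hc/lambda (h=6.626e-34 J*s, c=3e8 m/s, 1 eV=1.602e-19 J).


E = hc / lambda
= (6.626e-34)(3e8) / (180.6e-9)
= 1.9878e-25 / 1.8060e-07
= 1.1007e-18 J
Converting to eV: 1.1007e-18 / 1.602e-19
= 6.8706 eV

6.8706


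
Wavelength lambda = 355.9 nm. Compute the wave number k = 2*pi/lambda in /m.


k = 2 * pi / lambda
= 6.2832 / (355.9e-9)
= 6.2832 / 3.5590e-07
= 1.7654e+07 /m

1.7654e+07


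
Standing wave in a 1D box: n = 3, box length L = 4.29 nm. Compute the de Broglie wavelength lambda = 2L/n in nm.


lambda = 2L / n
= 2 * 4.29 / 3
= 8.58 / 3
= 2.86 nm

2.86


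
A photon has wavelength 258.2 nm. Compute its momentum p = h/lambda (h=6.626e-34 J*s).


p = h / lambda
= 6.626e-34 / (258.2e-9)
= 6.626e-34 / 2.5820e-07
= 2.5662e-27 kg*m/s

2.5662e-27


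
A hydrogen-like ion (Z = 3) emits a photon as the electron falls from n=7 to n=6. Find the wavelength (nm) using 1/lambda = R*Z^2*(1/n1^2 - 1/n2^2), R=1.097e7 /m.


1/lambda = R * Z^2 * (1/n1^2 - 1/n2^2)
= 1.097e7 * 3^2 * (1/6^2 - 1/7^2)
= 1.097e7 * 9 * (0.027778 - 0.020408)
= 7.2760e+05 /m
lambda = 1 / 7.2760e+05
= 1374.3777 nm

1374.3777


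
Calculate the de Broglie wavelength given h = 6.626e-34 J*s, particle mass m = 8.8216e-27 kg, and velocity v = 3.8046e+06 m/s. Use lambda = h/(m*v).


lambda = h / (m * v)
= 6.626e-34 / (8.8216e-27 * 3.8046e+06)
= 6.626e-34 / 3.3563e-20
= 1.9742e-14 m

1.9742e-14


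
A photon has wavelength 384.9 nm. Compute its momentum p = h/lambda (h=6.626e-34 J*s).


p = h / lambda
= 6.626e-34 / (384.9e-9)
= 6.626e-34 / 3.8490e-07
= 1.7215e-27 kg*m/s

1.7215e-27


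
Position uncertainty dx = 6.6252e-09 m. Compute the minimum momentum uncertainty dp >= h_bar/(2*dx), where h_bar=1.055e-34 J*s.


dp = h_bar / (2 * dx)
= 1.055e-34 / (2 * 6.6252e-09)
= 1.055e-34 / 1.3250e-08
= 7.9620e-27 kg*m/s

7.9620e-27


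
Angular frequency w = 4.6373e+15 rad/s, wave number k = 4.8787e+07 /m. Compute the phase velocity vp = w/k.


vp = w / k
= 4.6373e+15 / 4.8787e+07
= 9.5052e+07 m/s

9.5052e+07


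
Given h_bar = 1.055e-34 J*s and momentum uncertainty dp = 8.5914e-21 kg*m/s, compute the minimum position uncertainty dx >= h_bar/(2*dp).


dx = h_bar / (2 * dp)
= 1.055e-34 / (2 * 8.5914e-21)
= 1.055e-34 / 1.7183e-20
= 6.1399e-15 m

6.1399e-15


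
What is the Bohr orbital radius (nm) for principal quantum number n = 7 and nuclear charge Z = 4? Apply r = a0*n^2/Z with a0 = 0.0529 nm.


r = a0 * n^2 / Z
= 0.0529 * 7^2 / 4
= 0.0529 * 49 / 4
= 0.648 nm

0.648


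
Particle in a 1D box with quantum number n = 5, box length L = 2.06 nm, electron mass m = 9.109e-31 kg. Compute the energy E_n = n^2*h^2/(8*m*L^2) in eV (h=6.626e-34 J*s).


E = n^2 * h^2 / (8 * m * L^2)
= 5^2 * (6.626e-34)^2 / (8 * 9.109e-31 * (2.06e-9)^2)
= 25 * 4.3904e-67 / (8 * 9.109e-31 * 4.2436e-18)
= 3.5493e-19 J
= 2.2156 eV

2.2156


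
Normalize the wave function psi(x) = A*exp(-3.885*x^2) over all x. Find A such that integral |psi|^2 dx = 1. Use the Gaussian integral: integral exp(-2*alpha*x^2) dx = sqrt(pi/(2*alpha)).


integral |psi|^2 dx = A^2 * sqrt(pi/(2*alpha)) = 1
A^2 = sqrt(2*alpha/pi)
= sqrt(2 * 3.885 / pi)
= 1.572663
A = sqrt(1.572663)
= 1.2541

1.2541


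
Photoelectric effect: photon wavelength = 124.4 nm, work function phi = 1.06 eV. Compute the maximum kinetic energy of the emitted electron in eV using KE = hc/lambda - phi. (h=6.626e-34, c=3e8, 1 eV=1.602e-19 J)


E_photon = hc / lambda
= (6.626e-34)(3e8) / (124.4e-9)
= 1.5979e-18 J
= 9.9745 eV
KE = E_photon - phi
= 9.9745 - 1.06
= 8.9145 eV

8.9145


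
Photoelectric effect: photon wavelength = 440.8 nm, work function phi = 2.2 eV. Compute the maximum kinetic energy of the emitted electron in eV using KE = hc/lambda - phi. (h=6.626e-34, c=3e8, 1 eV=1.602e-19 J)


E_photon = hc / lambda
= (6.626e-34)(3e8) / (440.8e-9)
= 4.5095e-19 J
= 2.8149 eV
KE = E_photon - phi
= 2.8149 - 2.2
= 0.6149 eV

0.6149


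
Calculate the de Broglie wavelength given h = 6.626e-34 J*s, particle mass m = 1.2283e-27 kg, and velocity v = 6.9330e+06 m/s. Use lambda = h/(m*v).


lambda = h / (m * v)
= 6.626e-34 / (1.2283e-27 * 6.9330e+06)
= 6.626e-34 / 8.5158e-21
= 7.7808e-14 m

7.7808e-14


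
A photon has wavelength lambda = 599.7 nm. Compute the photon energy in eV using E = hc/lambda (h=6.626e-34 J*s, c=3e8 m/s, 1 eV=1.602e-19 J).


E = hc / lambda
= (6.626e-34)(3e8) / (599.7e-9)
= 1.9878e-25 / 5.9970e-07
= 3.3147e-19 J
Converting to eV: 3.3147e-19 / 1.602e-19
= 2.0691 eV

2.0691


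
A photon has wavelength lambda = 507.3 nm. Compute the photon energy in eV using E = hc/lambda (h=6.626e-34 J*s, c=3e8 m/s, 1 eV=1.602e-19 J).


E = hc / lambda
= (6.626e-34)(3e8) / (507.3e-9)
= 1.9878e-25 / 5.0730e-07
= 3.9184e-19 J
Converting to eV: 3.9184e-19 / 1.602e-19
= 2.4459 eV

2.4459


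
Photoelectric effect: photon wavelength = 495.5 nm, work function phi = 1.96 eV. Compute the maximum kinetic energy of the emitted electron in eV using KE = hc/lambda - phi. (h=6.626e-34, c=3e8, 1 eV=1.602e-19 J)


E_photon = hc / lambda
= (6.626e-34)(3e8) / (495.5e-9)
= 4.0117e-19 J
= 2.5042 eV
KE = E_photon - phi
= 2.5042 - 1.96
= 0.5442 eV

0.5442


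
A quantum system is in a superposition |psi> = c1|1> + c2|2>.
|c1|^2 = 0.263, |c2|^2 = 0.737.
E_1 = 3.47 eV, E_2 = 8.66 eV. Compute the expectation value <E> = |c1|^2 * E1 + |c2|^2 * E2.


<E> = |c1|^2 * E1 + |c2|^2 * E2
= 0.263 * 3.47 + 0.737 * 8.66
= 0.9126 + 6.3824
= 7.295 eV

7.295


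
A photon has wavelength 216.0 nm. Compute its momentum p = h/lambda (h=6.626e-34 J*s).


p = h / lambda
= 6.626e-34 / (216.0e-9)
= 6.626e-34 / 2.1600e-07
= 3.0676e-27 kg*m/s

3.0676e-27


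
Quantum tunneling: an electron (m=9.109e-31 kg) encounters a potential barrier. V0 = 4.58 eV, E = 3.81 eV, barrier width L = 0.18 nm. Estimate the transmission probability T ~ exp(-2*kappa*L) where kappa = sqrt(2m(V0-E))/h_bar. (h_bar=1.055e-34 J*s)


V0 - E = 0.77 eV = 1.2335e-19 J
kappa = sqrt(2 * m * (V0-E)) / h_bar
= sqrt(2 * 9.109e-31 * 1.2335e-19) / 1.055e-34
= 4.4934e+09 /m
2*kappa*L = 2 * 4.4934e+09 * 0.18e-9
= 1.6176
T = exp(-1.6176) = 1.983699e-01

1.983699e-01


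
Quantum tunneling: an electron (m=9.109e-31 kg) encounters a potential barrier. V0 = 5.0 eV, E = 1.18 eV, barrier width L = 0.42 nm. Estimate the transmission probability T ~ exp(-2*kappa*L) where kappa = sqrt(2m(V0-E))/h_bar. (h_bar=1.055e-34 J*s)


V0 - E = 3.82 eV = 6.1196e-19 J
kappa = sqrt(2 * m * (V0-E)) / h_bar
= sqrt(2 * 9.109e-31 * 6.1196e-19) / 1.055e-34
= 1.0008e+10 /m
2*kappa*L = 2 * 1.0008e+10 * 0.42e-9
= 8.407
T = exp(-8.407) = 2.233028e-04

2.233028e-04


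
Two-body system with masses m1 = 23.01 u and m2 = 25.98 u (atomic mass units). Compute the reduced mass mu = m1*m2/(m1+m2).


mu = m1 * m2 / (m1 + m2)
= 23.01 * 25.98 / (23.01 + 25.98)
= 597.7998 / 48.99
= 12.2025 u

12.2025


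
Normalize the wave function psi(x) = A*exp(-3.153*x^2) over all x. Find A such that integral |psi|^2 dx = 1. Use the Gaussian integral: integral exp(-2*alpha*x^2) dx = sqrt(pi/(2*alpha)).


integral |psi|^2 dx = A^2 * sqrt(pi/(2*alpha)) = 1
A^2 = sqrt(2*alpha/pi)
= sqrt(2 * 3.153 / pi)
= 1.416779
A = sqrt(1.416779)
= 1.1903

1.1903


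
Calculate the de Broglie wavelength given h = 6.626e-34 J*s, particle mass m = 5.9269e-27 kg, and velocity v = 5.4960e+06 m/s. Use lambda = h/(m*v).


lambda = h / (m * v)
= 6.626e-34 / (5.9269e-27 * 5.4960e+06)
= 6.626e-34 / 3.2574e-20
= 2.0341e-14 m

2.0341e-14


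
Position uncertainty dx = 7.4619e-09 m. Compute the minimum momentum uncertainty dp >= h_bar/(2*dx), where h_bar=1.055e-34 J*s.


dp = h_bar / (2 * dx)
= 1.055e-34 / (2 * 7.4619e-09)
= 1.055e-34 / 1.4924e-08
= 7.0692e-27 kg*m/s

7.0692e-27


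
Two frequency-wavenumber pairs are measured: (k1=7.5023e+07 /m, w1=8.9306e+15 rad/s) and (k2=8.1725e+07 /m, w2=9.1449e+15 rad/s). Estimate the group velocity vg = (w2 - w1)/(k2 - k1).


vg = (w2 - w1) / (k2 - k1)
= (9.1449e+15 - 8.9306e+15) / (8.1725e+07 - 7.5023e+07)
= 2.1430e+14 / 6.7020e+06
= 3.1976e+07 m/s

3.1976e+07


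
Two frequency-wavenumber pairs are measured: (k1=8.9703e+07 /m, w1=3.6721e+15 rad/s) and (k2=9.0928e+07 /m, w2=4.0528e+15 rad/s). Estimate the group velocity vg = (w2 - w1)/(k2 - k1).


vg = (w2 - w1) / (k2 - k1)
= (4.0528e+15 - 3.6721e+15) / (9.0928e+07 - 8.9703e+07)
= 3.8070e+14 / 1.2250e+06
= 3.1078e+08 m/s

3.1078e+08


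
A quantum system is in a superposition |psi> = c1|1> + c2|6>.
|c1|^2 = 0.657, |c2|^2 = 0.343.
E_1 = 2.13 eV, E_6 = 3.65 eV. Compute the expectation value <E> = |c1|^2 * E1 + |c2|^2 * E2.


<E> = |c1|^2 * E1 + |c2|^2 * E2
= 0.657 * 2.13 + 0.343 * 3.65
= 1.3994 + 1.252
= 2.6514 eV

2.6514


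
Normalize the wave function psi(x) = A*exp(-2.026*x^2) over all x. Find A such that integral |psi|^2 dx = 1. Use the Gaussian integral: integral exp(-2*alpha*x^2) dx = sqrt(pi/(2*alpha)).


integral |psi|^2 dx = A^2 * sqrt(pi/(2*alpha)) = 1
A^2 = sqrt(2*alpha/pi)
= sqrt(2 * 2.026 / pi)
= 1.13569
A = sqrt(1.13569)
= 1.0657

1.0657


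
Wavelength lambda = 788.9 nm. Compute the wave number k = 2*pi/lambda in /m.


k = 2 * pi / lambda
= 6.2832 / (788.9e-9)
= 6.2832 / 7.8890e-07
= 7.9645e+06 /m

7.9645e+06


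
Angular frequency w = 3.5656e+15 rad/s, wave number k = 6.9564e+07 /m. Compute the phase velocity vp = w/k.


vp = w / k
= 3.5656e+15 / 6.9564e+07
= 5.1256e+07 m/s

5.1256e+07


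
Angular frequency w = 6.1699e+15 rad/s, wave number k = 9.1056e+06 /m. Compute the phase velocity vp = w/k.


vp = w / k
= 6.1699e+15 / 9.1056e+06
= 6.7759e+08 m/s

6.7759e+08


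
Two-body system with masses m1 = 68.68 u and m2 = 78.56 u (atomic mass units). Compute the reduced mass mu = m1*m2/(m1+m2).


mu = m1 * m2 / (m1 + m2)
= 68.68 * 78.56 / (68.68 + 78.56)
= 5395.5008 / 147.24
= 36.6443 u

36.6443


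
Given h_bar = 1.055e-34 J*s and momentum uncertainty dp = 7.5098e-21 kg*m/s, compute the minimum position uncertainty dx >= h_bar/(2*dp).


dx = h_bar / (2 * dp)
= 1.055e-34 / (2 * 7.5098e-21)
= 1.055e-34 / 1.5020e-20
= 7.0242e-15 m

7.0242e-15


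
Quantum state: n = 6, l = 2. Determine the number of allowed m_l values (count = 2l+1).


m_l ranges from -l to +l in integer steps
So m_l goes from -2 to +2
Count = 2l + 1 = 2*2 + 1
= 5

5


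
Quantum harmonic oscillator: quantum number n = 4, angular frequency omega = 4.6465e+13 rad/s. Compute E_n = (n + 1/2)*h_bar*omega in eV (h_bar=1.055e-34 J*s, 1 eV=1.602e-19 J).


E = (n + 1/2) * h_bar * omega
= (4 + 0.5) * 1.055e-34 * 4.6465e+13
= 4.5 * 4.9021e-21
= 2.2059e-20 J
= 0.1377 eV

0.1377


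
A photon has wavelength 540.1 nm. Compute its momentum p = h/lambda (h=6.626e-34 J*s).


p = h / lambda
= 6.626e-34 / (540.1e-9)
= 6.626e-34 / 5.4010e-07
= 1.2268e-27 kg*m/s

1.2268e-27


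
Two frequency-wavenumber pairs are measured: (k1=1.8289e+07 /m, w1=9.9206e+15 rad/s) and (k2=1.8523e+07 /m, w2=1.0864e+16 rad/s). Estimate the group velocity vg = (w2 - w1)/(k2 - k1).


vg = (w2 - w1) / (k2 - k1)
= (1.0864e+16 - 9.9206e+15) / (1.8523e+07 - 1.8289e+07)
= 9.4340e+14 / 2.3400e+05
= 4.0316e+09 m/s

4.0316e+09


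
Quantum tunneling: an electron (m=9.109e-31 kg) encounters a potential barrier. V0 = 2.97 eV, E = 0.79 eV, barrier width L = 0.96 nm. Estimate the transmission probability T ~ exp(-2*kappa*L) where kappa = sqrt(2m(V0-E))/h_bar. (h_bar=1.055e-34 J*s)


V0 - E = 2.18 eV = 3.4924e-19 J
kappa = sqrt(2 * m * (V0-E)) / h_bar
= sqrt(2 * 9.109e-31 * 3.4924e-19) / 1.055e-34
= 7.5606e+09 /m
2*kappa*L = 2 * 7.5606e+09 * 0.96e-9
= 14.5164
T = exp(-14.5164) = 4.961489e-07

4.961489e-07


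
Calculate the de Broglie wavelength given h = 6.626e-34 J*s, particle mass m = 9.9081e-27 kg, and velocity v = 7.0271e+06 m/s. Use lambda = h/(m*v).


lambda = h / (m * v)
= 6.626e-34 / (9.9081e-27 * 7.0271e+06)
= 6.626e-34 / 6.9625e-20
= 9.5167e-15 m

9.5167e-15


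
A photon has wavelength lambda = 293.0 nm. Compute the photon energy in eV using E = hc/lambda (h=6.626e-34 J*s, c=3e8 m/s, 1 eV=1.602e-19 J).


E = hc / lambda
= (6.626e-34)(3e8) / (293.0e-9)
= 1.9878e-25 / 2.9300e-07
= 6.7843e-19 J
Converting to eV: 6.7843e-19 / 1.602e-19
= 4.2349 eV

4.2349


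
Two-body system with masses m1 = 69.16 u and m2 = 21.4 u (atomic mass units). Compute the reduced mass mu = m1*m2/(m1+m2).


mu = m1 * m2 / (m1 + m2)
= 69.16 * 21.4 / (69.16 + 21.4)
= 1480.024 / 90.56
= 16.343 u

16.343


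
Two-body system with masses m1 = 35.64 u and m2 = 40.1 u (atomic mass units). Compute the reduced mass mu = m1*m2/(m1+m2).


mu = m1 * m2 / (m1 + m2)
= 35.64 * 40.1 / (35.64 + 40.1)
= 1429.164 / 75.74
= 18.8693 u

18.8693


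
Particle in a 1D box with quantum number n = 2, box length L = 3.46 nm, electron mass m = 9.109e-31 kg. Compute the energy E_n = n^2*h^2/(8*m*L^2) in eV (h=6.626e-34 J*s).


E = n^2 * h^2 / (8 * m * L^2)
= 2^2 * (6.626e-34)^2 / (8 * 9.109e-31 * (3.46e-9)^2)
= 4 * 4.3904e-67 / (8 * 9.109e-31 * 1.1972e-17)
= 2.0130e-20 J
= 0.1257 eV

0.1257


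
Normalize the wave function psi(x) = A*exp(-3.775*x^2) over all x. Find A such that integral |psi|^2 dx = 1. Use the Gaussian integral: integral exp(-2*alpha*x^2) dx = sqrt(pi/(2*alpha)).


integral |psi|^2 dx = A^2 * sqrt(pi/(2*alpha)) = 1
A^2 = sqrt(2*alpha/pi)
= sqrt(2 * 3.775 / pi)
= 1.550239
A = sqrt(1.550239)
= 1.2451

1.2451


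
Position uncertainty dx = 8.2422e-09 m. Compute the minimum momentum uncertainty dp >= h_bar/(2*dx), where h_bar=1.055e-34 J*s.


dp = h_bar / (2 * dx)
= 1.055e-34 / (2 * 8.2422e-09)
= 1.055e-34 / 1.6484e-08
= 6.4000e-27 kg*m/s

6.4000e-27


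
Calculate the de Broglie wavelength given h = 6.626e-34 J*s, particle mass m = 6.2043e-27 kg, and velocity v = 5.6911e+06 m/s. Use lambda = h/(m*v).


lambda = h / (m * v)
= 6.626e-34 / (6.2043e-27 * 5.6911e+06)
= 6.626e-34 / 3.5309e-20
= 1.8766e-14 m

1.8766e-14


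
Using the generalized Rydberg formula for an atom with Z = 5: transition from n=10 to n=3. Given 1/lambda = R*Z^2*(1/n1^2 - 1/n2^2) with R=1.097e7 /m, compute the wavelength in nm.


1/lambda = R * Z^2 * (1/n1^2 - 1/n2^2)
= 1.097e7 * 5^2 * (1/3^2 - 1/10^2)
= 1.097e7 * 25 * (0.111111 - 0.01)
= 2.7730e+07 /m
lambda = 1 / 2.7730e+07
= 36.0624 nm

36.0624


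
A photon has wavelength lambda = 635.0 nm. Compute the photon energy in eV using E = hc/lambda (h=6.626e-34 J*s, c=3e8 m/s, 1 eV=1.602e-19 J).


E = hc / lambda
= (6.626e-34)(3e8) / (635.0e-9)
= 1.9878e-25 / 6.3500e-07
= 3.1304e-19 J
Converting to eV: 3.1304e-19 / 1.602e-19
= 1.9541 eV

1.9541


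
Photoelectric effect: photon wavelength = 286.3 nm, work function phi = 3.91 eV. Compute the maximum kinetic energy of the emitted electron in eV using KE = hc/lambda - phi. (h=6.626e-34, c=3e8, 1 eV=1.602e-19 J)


E_photon = hc / lambda
= (6.626e-34)(3e8) / (286.3e-9)
= 6.9431e-19 J
= 4.334 eV
KE = E_photon - phi
= 4.334 - 3.91
= 0.424 eV

0.424


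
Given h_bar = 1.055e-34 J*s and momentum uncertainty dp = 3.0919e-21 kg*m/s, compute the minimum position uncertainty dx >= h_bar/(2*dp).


dx = h_bar / (2 * dp)
= 1.055e-34 / (2 * 3.0919e-21)
= 1.055e-34 / 6.1838e-21
= 1.7061e-14 m

1.7061e-14


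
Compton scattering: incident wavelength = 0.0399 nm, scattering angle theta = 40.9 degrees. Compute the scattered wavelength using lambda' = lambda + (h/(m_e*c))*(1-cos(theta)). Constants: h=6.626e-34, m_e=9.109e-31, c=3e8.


Compton wavelength: h/(m_e*c) = 2.4247e-12 m
d_lambda = 2.4247e-12 * (1 - cos(40.9 deg))
= 2.4247e-12 * 0.244147
= 5.9198e-13 m = 0.000592 nm
lambda' = 0.0399 + 0.000592
= 0.040492 nm

0.040492


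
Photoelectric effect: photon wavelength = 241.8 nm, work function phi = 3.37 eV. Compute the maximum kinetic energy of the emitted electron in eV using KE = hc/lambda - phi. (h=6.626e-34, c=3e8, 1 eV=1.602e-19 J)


E_photon = hc / lambda
= (6.626e-34)(3e8) / (241.8e-9)
= 8.2208e-19 J
= 5.1316 eV
KE = E_photon - phi
= 5.1316 - 3.37
= 1.7616 eV

1.7616


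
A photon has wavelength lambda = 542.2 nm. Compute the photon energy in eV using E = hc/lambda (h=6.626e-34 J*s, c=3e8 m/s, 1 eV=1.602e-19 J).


E = hc / lambda
= (6.626e-34)(3e8) / (542.2e-9)
= 1.9878e-25 / 5.4220e-07
= 3.6662e-19 J
Converting to eV: 3.6662e-19 / 1.602e-19
= 2.2885 eV

2.2885


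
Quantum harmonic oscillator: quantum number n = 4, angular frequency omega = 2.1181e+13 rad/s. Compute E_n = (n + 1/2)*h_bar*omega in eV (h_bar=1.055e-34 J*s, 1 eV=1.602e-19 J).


E = (n + 1/2) * h_bar * omega
= (4 + 0.5) * 1.055e-34 * 2.1181e+13
= 4.5 * 2.2346e-21
= 1.0056e-20 J
= 0.0628 eV

0.0628


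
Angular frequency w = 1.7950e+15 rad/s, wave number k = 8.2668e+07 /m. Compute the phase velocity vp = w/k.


vp = w / k
= 1.7950e+15 / 8.2668e+07
= 2.1713e+07 m/s

2.1713e+07


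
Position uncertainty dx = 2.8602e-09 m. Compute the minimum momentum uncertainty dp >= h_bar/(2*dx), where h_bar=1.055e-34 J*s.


dp = h_bar / (2 * dx)
= 1.055e-34 / (2 * 2.8602e-09)
= 1.055e-34 / 5.7204e-09
= 1.8443e-26 kg*m/s

1.8443e-26


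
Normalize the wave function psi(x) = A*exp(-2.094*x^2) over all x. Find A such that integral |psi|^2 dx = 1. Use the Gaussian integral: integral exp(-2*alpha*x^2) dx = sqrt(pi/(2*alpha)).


integral |psi|^2 dx = A^2 * sqrt(pi/(2*alpha)) = 1
A^2 = sqrt(2*alpha/pi)
= sqrt(2 * 2.094 / pi)
= 1.154592
A = sqrt(1.154592)
= 1.0745

1.0745


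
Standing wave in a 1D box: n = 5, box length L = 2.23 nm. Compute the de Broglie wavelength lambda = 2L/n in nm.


lambda = 2L / n
= 2 * 2.23 / 5
= 4.46 / 5
= 0.892 nm

0.892


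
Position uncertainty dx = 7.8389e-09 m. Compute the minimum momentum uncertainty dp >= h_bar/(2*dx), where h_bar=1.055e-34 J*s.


dp = h_bar / (2 * dx)
= 1.055e-34 / (2 * 7.8389e-09)
= 1.055e-34 / 1.5678e-08
= 6.7293e-27 kg*m/s

6.7293e-27


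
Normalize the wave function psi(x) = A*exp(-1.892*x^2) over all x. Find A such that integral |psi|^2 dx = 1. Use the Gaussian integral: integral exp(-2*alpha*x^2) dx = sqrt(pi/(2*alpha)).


integral |psi|^2 dx = A^2 * sqrt(pi/(2*alpha)) = 1
A^2 = sqrt(2*alpha/pi)
= sqrt(2 * 1.892 / pi)
= 1.09749
A = sqrt(1.09749)
= 1.0476

1.0476


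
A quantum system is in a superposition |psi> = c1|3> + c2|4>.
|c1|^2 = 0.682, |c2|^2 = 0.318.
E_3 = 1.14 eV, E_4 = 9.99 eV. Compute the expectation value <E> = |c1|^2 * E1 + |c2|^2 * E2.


<E> = |c1|^2 * E1 + |c2|^2 * E2
= 0.682 * 1.14 + 0.318 * 9.99
= 0.7775 + 3.1768
= 3.9543 eV

3.9543


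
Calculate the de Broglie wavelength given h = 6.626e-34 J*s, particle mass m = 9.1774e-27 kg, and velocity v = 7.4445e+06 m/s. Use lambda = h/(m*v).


lambda = h / (m * v)
= 6.626e-34 / (9.1774e-27 * 7.4445e+06)
= 6.626e-34 / 6.8321e-20
= 9.6983e-15 m

9.6983e-15


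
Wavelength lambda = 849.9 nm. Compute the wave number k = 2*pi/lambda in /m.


k = 2 * pi / lambda
= 6.2832 / (849.9e-9)
= 6.2832 / 8.4990e-07
= 7.3929e+06 /m

7.3929e+06


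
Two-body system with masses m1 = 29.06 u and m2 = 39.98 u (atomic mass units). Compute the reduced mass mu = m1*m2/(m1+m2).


mu = m1 * m2 / (m1 + m2)
= 29.06 * 39.98 / (29.06 + 39.98)
= 1161.8188 / 69.04
= 16.8282 u

16.8282


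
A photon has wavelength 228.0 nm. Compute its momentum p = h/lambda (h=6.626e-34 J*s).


p = h / lambda
= 6.626e-34 / (228.0e-9)
= 6.626e-34 / 2.2800e-07
= 2.9061e-27 kg*m/s

2.9061e-27


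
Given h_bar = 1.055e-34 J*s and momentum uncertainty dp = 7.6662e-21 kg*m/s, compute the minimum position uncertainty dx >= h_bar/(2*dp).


dx = h_bar / (2 * dp)
= 1.055e-34 / (2 * 7.6662e-21)
= 1.055e-34 / 1.5332e-20
= 6.8809e-15 m

6.8809e-15


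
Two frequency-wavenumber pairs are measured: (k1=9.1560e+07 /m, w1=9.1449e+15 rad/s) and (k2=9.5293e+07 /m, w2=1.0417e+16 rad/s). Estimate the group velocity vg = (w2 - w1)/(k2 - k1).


vg = (w2 - w1) / (k2 - k1)
= (1.0417e+16 - 9.1449e+15) / (9.5293e+07 - 9.1560e+07)
= 1.2721e+15 / 3.7330e+06
= 3.4077e+08 m/s

3.4077e+08


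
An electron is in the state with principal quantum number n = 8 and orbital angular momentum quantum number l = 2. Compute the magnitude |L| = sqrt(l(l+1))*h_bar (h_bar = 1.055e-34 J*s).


L = sqrt(l*(l+1)) * h_bar
= sqrt(2 * 3) * 1.055e-34
= sqrt(6) * 1.055e-34
= 2.4495 * 1.055e-34
= 2.5842e-34 J*s

2.5842e-34


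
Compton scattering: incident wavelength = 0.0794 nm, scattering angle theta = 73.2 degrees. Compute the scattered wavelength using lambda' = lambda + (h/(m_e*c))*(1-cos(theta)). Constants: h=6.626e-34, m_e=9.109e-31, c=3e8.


Compton wavelength: h/(m_e*c) = 2.4247e-12 m
d_lambda = 2.4247e-12 * (1 - cos(73.2 deg))
= 2.4247e-12 * 0.710968
= 1.7239e-12 m = 0.001724 nm
lambda' = 0.0794 + 0.001724
= 0.081124 nm

0.081124


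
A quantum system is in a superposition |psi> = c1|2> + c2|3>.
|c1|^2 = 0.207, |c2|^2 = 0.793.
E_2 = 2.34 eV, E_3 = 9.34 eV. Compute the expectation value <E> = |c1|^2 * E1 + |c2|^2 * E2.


<E> = |c1|^2 * E1 + |c2|^2 * E2
= 0.207 * 2.34 + 0.793 * 9.34
= 0.4844 + 7.4066
= 7.891 eV

7.891


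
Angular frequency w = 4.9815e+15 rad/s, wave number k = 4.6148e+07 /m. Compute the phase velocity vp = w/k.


vp = w / k
= 4.9815e+15 / 4.6148e+07
= 1.0795e+08 m/s

1.0795e+08


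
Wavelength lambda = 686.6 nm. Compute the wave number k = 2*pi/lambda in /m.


k = 2 * pi / lambda
= 6.2832 / (686.6e-9)
= 6.2832 / 6.8660e-07
= 9.1512e+06 /m

9.1512e+06


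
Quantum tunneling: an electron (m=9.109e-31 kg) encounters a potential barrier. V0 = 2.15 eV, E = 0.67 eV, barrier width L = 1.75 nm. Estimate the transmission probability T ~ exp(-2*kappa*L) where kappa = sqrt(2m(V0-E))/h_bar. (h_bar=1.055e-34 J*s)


V0 - E = 1.48 eV = 2.3710e-19 J
kappa = sqrt(2 * m * (V0-E)) / h_bar
= sqrt(2 * 9.109e-31 * 2.3710e-19) / 1.055e-34
= 6.2296e+09 /m
2*kappa*L = 2 * 6.2296e+09 * 1.75e-9
= 21.8036
T = exp(-21.8036) = 3.394848e-10

3.394848e-10


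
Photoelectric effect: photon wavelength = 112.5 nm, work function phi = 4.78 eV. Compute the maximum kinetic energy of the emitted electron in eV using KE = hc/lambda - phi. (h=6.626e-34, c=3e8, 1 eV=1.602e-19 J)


E_photon = hc / lambda
= (6.626e-34)(3e8) / (112.5e-9)
= 1.7669e-18 J
= 11.0295 eV
KE = E_photon - phi
= 11.0295 - 4.78
= 6.2495 eV

6.2495


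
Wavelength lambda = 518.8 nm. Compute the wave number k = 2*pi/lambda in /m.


k = 2 * pi / lambda
= 6.2832 / (518.8e-9)
= 6.2832 / 5.1880e-07
= 1.2111e+07 /m

1.2111e+07


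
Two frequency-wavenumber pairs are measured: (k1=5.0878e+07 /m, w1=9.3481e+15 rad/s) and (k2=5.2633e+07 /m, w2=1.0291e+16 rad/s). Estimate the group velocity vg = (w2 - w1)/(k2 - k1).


vg = (w2 - w1) / (k2 - k1)
= (1.0291e+16 - 9.3481e+15) / (5.2633e+07 - 5.0878e+07)
= 9.4290e+14 / 1.7550e+06
= 5.3726e+08 m/s

5.3726e+08


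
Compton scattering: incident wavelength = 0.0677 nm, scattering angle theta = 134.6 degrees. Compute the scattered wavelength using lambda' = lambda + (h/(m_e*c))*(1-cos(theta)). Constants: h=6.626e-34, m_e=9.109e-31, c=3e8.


Compton wavelength: h/(m_e*c) = 2.4247e-12 m
d_lambda = 2.4247e-12 * (1 - cos(134.6 deg))
= 2.4247e-12 * 1.702153
= 4.1272e-12 m = 0.004127 nm
lambda' = 0.0677 + 0.004127
= 0.071827 nm

0.071827


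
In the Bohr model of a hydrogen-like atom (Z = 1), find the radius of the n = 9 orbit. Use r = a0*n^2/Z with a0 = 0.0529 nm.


r = a0 * n^2 / Z
= 0.0529 * 9^2 / 1
= 0.0529 * 81 / 1
= 4.2849 nm

4.2849


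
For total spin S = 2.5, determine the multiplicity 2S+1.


Spin multiplicity = 2S + 1
= 2 * 2.5 + 1
= 5.0 + 1
= 6

6


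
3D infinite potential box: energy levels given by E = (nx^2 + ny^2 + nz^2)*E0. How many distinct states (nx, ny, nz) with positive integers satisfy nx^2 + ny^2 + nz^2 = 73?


Enumerate all (nx, ny, nz) with nx^2 + ny^2 + nz^2 = 73:
(1,6,6)
(6,1,6)
(6,6,1)
Total degeneracy = 3

3


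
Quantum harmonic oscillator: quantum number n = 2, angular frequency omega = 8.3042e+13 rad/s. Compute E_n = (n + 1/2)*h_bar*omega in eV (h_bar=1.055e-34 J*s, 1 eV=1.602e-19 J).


E = (n + 1/2) * h_bar * omega
= (2 + 0.5) * 1.055e-34 * 8.3042e+13
= 2.5 * 8.7609e-21
= 2.1902e-20 J
= 0.1367 eV

0.1367


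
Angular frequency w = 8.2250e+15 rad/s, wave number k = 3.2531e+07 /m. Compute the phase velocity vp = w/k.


vp = w / k
= 8.2250e+15 / 3.2531e+07
= 2.5284e+08 m/s

2.5284e+08


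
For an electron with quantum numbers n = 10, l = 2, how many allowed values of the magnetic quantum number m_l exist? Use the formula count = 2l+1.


m_l ranges from -l to +l in integer steps
So m_l goes from -2 to +2
Count = 2l + 1 = 2*2 + 1
= 5

5
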